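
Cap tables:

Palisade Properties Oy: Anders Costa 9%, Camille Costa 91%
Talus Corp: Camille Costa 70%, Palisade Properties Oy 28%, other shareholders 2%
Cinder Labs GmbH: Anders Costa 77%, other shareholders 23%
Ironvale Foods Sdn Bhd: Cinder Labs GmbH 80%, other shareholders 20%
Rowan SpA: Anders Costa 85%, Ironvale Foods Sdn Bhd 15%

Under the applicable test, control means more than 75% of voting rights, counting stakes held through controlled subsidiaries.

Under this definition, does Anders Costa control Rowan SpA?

Yes

Anders holds 77% of Cinder, so Anders controls Cinder.
Cinder holds 80% of Ironvale, so Anders controls Ironvale.
Anders and Ironvale together hold 85% + 15% = 100% of Rowan, so Anders controls Rowan.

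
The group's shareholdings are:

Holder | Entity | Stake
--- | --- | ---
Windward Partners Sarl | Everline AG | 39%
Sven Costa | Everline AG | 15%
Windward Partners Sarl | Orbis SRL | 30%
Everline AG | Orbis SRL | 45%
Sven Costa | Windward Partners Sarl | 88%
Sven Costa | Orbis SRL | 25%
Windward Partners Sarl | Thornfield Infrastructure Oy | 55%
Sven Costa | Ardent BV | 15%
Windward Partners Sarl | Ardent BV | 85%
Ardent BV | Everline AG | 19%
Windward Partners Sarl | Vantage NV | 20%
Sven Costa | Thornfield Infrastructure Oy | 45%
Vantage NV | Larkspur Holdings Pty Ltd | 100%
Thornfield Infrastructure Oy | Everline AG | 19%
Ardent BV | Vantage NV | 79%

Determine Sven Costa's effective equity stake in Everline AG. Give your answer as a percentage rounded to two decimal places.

Sven reaches Everline along 6 paths.
Via Windward → Ardent: 88% × 85% × 19% = 14.212%.
Via Ardent: 15% × 19% = 2.85%.
Via Windward: 88% × 39% = 34.32%.
Via Windward → Thornfield: 88% × 55% × 19% = 9.196%.
Via Thornfield: 45% × 19% = 8.55%.
Direct stake: 15% = 15%.
Total: 14.212% + 2.85% + 34.32% + 9.196% + 8.55% + 15% = 84.128%.
Rounded: 84.13%.

84.13%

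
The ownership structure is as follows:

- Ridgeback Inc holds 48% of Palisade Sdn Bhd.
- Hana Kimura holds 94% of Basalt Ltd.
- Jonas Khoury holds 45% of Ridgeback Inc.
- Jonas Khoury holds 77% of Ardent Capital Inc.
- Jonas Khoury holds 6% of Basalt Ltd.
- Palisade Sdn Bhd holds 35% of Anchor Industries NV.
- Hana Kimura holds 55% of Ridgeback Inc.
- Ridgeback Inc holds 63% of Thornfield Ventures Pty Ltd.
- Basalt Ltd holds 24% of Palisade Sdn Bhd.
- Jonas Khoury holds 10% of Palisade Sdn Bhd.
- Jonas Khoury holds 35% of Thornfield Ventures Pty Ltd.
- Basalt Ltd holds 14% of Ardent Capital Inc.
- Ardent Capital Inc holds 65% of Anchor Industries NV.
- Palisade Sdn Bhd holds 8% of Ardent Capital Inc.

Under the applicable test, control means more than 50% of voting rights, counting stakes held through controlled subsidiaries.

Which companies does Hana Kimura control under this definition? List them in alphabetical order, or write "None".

Hana holds 55% of Ridgeback, so Hana controls Ridgeback.
Hana holds 94% of Basalt, so Hana controls Basalt.
Basalt and Ridgeback together hold 24% + 48% = 72% of Palisade, so Hana controls Palisade.
Ridgeback holds 63% of Thornfield, so Hana controls Thornfield.
No other company's threshold is met.

Basalt Ltd, Palisade Sdn Bhd, Ridgeback Inc, Thornfield Ventures Pty Ltd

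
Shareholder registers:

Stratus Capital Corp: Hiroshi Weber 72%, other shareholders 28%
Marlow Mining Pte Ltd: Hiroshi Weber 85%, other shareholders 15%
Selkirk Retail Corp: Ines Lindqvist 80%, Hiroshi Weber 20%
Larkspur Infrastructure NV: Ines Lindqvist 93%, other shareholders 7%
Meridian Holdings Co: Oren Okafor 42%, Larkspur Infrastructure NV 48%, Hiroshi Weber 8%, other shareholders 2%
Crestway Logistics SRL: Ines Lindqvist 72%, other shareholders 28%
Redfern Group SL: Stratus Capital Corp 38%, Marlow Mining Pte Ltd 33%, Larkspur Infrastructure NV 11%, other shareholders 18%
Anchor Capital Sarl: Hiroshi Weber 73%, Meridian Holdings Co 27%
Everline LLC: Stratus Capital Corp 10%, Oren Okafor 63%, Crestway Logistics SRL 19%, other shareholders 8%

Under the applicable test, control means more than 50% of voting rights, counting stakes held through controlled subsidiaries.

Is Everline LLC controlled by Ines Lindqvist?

Ines holds 80% of Selkirk, so Ines controls Selkirk.
Ines holds 93% of Larkspur, so Ines controls Larkspur.
Ines holds 72% of Crestway, so Ines controls Crestway.
In Everline, Ines's side holds only 19%, not > 50%.
So Ines does not control Everline.

No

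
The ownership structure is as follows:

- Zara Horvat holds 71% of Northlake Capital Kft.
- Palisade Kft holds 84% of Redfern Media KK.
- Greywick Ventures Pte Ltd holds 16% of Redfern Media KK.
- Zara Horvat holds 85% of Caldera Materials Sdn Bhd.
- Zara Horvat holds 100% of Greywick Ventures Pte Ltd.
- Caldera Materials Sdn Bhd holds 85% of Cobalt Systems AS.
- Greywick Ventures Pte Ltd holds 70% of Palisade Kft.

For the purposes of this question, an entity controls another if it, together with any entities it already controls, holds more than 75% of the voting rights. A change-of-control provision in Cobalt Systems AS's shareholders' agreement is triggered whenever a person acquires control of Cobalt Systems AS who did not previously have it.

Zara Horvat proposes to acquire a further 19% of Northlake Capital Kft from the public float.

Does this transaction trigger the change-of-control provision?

No

The purchase changes only Zara's holdings, so Zara is the only person who could newly come to control Cobalt.
Zara holds 85% of Caldera, so Zara controls Caldera.
Caldera holds 85% of Cobalt, so Zara controls Cobalt.
So Zara already controls Cobalt before the transaction.
After the purchase, Zara's direct stake in Northlake rises to 71% + 19% = 90%.
Zara controlled Cobalt already, so this is not a new person acquiring control; every other person's position is unchanged or reduced.
No new person acquires control, so the clause is not triggered.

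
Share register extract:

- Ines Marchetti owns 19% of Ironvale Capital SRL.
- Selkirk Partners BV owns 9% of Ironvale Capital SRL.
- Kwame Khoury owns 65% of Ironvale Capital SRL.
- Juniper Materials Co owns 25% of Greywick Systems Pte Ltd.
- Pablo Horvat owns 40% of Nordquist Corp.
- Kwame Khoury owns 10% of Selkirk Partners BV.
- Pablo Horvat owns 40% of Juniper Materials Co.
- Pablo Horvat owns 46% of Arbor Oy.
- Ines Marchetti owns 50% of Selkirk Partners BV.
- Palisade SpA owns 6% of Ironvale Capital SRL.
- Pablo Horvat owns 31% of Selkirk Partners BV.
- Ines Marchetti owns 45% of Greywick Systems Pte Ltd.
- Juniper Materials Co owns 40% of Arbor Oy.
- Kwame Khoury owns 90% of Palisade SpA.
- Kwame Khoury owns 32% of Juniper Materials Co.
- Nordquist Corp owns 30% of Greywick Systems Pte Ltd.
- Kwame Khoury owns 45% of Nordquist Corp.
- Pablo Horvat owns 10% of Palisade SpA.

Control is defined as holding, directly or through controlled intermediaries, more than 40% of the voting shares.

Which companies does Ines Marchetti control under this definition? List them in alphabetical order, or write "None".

Ines holds 50% of Selkirk, so Ines controls Selkirk.
Ines holds 45% of Greywick, so Ines controls Greywick.
No other company's threshold is met.

Greywick Systems Pte Ltd, Selkirk Partners BV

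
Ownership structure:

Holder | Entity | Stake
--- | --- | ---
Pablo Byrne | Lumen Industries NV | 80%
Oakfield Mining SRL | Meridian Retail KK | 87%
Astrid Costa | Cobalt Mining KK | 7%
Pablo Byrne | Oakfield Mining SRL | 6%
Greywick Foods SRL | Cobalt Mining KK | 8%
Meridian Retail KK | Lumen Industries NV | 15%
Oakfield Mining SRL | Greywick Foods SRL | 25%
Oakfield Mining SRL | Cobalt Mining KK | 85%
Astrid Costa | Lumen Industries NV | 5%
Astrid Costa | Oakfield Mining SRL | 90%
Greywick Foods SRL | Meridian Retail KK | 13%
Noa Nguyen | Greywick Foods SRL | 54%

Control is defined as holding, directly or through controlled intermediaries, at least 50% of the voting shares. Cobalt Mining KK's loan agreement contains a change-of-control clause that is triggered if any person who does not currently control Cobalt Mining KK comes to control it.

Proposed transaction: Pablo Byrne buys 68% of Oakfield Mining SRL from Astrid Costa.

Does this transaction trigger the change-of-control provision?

The purchase adds only to Pablo's holdings (Astrid's stake shrinks), so Pablo is the only person who could newly come to control Cobalt.
Pablo holds 80% of Lumen, so Pablo controls Lumen.
Neither Pablo nor any entity Pablo controls holds any voting interest in Cobalt.
So before the transaction, Pablo does not control Cobalt.
After the purchase, Pablo's direct stake in Oakfield rises to 6% + 68% = 74%, and Astrid's stake falls to 22%.
Pablo holds 74% of Oakfield, so Pablo controls Oakfield.
Oakfield holds 85% of Cobalt, so Pablo controls Cobalt.
Pablo did not control Cobalt before and does after, so the clause is triggered.

Yes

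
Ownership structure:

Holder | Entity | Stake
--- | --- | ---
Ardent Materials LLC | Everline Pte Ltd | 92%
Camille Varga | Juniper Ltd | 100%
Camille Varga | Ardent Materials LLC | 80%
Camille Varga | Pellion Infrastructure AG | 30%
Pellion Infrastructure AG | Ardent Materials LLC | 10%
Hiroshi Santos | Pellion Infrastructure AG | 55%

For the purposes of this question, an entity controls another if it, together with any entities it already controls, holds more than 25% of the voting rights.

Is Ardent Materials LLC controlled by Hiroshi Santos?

Hiroshi holds 55% of Pellion, so Hiroshi controls Pellion.
In Ardent, Hiroshi's side holds only 10%, not > 25%.
So Hiroshi does not control Ardent.

No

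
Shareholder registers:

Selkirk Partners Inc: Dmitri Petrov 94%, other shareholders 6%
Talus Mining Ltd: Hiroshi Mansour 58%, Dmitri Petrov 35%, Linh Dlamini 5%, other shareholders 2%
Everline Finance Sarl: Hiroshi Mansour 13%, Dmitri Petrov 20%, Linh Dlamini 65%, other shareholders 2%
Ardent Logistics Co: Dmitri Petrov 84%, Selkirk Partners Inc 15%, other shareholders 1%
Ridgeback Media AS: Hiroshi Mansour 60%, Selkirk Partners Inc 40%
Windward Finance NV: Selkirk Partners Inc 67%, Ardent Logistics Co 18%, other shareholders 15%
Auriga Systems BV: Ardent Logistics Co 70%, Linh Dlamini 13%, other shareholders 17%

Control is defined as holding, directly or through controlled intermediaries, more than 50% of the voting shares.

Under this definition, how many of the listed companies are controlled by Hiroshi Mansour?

2

Hiroshi holds 58% of Talus, so Hiroshi controls Talus.
Hiroshi holds 60% of Ridgeback, so Hiroshi controls Ridgeback.
No other company's threshold is met.
Hiroshi controls 2 companies.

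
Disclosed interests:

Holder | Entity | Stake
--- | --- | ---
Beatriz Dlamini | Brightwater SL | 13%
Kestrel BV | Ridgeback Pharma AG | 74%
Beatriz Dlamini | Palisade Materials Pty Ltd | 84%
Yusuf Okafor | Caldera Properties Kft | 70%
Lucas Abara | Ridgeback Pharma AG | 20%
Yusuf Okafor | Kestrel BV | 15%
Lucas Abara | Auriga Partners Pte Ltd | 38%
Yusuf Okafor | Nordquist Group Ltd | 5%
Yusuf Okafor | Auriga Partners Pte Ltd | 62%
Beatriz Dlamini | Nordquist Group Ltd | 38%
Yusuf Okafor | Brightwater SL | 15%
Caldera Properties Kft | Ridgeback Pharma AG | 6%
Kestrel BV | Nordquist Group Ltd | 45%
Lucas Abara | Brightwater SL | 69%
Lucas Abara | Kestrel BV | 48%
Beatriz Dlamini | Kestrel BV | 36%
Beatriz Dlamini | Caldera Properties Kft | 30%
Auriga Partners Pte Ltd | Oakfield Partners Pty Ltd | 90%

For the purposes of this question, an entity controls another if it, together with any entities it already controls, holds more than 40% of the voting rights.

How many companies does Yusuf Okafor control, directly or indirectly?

Yusuf holds 70% of Caldera, so Yusuf controls Caldera.
Yusuf holds 62% of Auriga, so Yusuf controls Auriga.
Auriga holds 90% of Oakfield, so Yusuf controls Oakfield.
No other company's threshold is met.
Yusuf controls 3 companies.

3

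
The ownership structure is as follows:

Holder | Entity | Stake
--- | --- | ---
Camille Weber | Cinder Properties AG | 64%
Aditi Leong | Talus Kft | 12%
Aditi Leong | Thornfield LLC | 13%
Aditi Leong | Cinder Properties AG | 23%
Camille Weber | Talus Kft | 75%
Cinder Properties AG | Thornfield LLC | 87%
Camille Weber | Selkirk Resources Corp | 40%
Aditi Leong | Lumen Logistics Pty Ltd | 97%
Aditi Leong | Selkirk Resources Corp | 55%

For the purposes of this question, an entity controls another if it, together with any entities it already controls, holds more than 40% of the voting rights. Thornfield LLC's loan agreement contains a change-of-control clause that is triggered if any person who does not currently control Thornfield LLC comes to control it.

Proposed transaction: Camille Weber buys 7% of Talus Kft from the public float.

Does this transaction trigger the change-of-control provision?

The purchase changes only Camille's holdings, so Camille is the only person who could newly come to control Thornfield.
Camille holds 64% of Cinder, so Camille controls Cinder.
Cinder holds 87% of Thornfield, so Camille controls Thornfield.
So Camille already controls Thornfield before the transaction.
After the purchase, Camille's direct stake in Talus rises to 75% + 7% = 82%.
Camille controlled Thornfield already, so this is not a new person acquiring control; every other person's position is unchanged or reduced.
No new person acquires control, so the clause is not triggered.

No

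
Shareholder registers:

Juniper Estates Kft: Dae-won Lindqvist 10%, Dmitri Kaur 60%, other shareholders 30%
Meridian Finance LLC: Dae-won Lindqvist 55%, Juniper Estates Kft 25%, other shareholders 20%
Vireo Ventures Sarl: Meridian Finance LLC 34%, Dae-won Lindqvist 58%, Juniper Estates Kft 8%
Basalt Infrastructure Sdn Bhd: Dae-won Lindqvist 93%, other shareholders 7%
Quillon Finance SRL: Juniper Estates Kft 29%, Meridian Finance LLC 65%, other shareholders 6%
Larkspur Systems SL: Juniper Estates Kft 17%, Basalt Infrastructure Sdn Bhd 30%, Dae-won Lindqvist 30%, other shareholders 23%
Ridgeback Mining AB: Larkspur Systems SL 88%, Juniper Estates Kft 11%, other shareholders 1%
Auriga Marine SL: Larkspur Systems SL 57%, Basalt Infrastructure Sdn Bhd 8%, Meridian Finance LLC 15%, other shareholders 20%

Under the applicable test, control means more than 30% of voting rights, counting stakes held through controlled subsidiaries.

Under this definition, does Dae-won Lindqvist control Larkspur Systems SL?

Dae-won holds 93% of Basalt, so Dae-won controls Basalt.
Basalt and Dae-won together hold 30% + 30% = 60% of Larkspur, so Dae-won controls Larkspur.

Yes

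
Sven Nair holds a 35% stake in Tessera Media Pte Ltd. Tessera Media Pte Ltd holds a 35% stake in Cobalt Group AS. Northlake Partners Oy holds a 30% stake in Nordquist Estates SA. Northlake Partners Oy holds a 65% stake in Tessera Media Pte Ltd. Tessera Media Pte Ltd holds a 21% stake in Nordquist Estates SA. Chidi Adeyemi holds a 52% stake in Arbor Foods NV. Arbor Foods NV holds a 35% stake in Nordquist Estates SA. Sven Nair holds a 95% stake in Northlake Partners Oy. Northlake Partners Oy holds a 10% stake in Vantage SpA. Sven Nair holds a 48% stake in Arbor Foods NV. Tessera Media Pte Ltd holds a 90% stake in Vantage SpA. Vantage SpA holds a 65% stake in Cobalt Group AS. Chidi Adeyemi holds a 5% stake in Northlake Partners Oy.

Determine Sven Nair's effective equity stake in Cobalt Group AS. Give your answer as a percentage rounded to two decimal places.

96.64%

Sven reaches Cobalt along 5 paths.
Via Northlake → Tessera → Vantage: 95% × 65% × 90% × 65% = 36.12375%.
Via Tessera → Vantage: 35% × 90% × 65% = 20.475%.
Via Northlake → Vantage: 95% × 10% × 65% = 6.175%.
Via Northlake → Tessera: 95% × 65% × 35% = 21.6125%.
Via Tessera: 35% × 35% = 12.25%.
Total: 36.12375% + 20.475% + 6.175% + 21.6125% + 12.25% = 96.63625%.
Rounded: 96.64%.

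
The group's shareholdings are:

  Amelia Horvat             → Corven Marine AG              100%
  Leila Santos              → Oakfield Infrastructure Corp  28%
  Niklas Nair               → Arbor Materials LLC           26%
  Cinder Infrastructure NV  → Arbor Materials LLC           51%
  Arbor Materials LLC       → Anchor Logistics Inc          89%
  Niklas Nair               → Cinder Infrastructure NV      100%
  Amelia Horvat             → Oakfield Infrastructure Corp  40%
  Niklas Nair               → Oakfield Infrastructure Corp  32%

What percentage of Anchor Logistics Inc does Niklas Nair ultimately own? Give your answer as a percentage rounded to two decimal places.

Niklas reaches Anchor along 2 paths.
Via Cinder → Arbor: 100% × 51% × 89% = 45.39%.
Via Arbor: 26% × 89% = 23.14%.
Total: 45.39% + 23.14% = 68.53%.

68.53%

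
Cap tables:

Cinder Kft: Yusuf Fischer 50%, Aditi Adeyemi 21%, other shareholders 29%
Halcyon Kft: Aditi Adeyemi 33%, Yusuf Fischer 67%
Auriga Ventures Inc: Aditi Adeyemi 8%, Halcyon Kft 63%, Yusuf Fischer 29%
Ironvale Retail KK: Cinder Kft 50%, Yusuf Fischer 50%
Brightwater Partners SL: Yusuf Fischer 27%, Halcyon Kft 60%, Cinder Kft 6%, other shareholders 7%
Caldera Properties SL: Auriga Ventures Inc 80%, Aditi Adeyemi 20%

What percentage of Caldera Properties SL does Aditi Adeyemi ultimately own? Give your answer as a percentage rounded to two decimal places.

Aditi reaches Caldera along 3 paths.
Via Auriga: 8% × 80% = 6.4%.
Via Halcyon → Auriga: 33% × 63% × 80% = 16.632%.
Direct stake: 20% = 20%.
Total: 6.4% + 16.632% + 20% = 43.032%.
Rounded: 43.03%.

43.03%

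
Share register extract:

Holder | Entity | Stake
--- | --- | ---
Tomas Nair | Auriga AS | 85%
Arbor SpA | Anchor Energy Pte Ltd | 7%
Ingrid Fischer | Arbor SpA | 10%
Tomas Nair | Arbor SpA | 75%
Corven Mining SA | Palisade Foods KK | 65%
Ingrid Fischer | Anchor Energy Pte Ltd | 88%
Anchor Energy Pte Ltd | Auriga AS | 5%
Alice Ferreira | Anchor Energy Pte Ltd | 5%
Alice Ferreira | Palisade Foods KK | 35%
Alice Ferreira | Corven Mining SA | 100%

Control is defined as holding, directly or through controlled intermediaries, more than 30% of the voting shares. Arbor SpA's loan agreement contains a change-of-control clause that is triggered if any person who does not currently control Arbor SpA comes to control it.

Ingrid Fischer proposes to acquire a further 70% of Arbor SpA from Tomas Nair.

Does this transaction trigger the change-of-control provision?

Yes

The purchase adds only to Ingrid's holdings (Tomas's stake shrinks), so Ingrid is the only person who could newly come to control Arbor.
Ingrid holds 88% of Anchor, so Ingrid controls Anchor.
In Arbor, Ingrid's side holds only 10%, not > 30%.
So before the transaction, Ingrid does not control Arbor.
After the purchase, Ingrid's direct stake in Arbor rises to 10% + 70% = 80%, and Tomas's stake falls to 5%.
Ingrid holds 80% of Arbor, so Ingrid controls Arbor.
Ingrid did not control Arbor before and does after, so the clause is triggered.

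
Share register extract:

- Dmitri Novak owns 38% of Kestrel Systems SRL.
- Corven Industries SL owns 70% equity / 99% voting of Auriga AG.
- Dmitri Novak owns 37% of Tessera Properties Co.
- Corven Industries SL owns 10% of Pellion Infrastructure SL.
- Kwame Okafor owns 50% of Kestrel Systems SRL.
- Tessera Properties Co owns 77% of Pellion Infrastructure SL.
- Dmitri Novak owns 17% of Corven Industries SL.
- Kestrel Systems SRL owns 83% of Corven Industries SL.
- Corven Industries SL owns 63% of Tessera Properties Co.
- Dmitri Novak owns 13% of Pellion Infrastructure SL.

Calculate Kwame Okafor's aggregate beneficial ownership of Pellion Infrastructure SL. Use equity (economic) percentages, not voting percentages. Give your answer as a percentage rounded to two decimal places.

Kwame reaches Pellion along 2 paths.
Via Kestrel → Corven → Tessera: 50% × 83% × 63% × 77% = 20.13165%.
Via Kestrel → Corven: 50% × 83% × 10% = 4.15%.
Total: 20.13165% + 4.15% = 24.28165%.
Rounded: 24.28%.

24.28%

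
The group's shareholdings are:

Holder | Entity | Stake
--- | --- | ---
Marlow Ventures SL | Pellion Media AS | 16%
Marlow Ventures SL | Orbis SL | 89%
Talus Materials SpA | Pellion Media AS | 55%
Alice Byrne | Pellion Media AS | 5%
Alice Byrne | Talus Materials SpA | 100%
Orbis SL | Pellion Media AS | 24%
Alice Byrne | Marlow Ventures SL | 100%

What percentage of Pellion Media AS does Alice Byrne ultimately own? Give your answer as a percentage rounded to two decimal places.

97.36%

Alice reaches Pellion along 4 paths.
Via Marlow → Orbis: 100% × 89% × 24% = 21.36%.
Via Marlow: 100% × 16% = 16%.
Via Talus: 100% × 55% = 55%.
Direct stake: 5% = 5%.
Total: 21.36% + 16% + 55% + 5% = 97.36%.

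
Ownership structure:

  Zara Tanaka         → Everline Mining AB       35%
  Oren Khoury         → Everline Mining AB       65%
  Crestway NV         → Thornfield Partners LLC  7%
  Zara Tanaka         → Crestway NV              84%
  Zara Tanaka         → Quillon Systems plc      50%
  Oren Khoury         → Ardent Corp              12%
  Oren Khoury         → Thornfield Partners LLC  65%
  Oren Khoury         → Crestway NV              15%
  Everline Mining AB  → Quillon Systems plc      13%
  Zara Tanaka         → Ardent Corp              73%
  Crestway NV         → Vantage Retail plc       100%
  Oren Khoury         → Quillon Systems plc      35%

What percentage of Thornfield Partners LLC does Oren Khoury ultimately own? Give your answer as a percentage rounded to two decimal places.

66.05%

Oren reaches Thornfield along 2 paths.
Direct stake: 65% = 65%.
Via Crestway: 15% × 7% = 1.05%.
Total: 65% + 1.05% = 66.05%.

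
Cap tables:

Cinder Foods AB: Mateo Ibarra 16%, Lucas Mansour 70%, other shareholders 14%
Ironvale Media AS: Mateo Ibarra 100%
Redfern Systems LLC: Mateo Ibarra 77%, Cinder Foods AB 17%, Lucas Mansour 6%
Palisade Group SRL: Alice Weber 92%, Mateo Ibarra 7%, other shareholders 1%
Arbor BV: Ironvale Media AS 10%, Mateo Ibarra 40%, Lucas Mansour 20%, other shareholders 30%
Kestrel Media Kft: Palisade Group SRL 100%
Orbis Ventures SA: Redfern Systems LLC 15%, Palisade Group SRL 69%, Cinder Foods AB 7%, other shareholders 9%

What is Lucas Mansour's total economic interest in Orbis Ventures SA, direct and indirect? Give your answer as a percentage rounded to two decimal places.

Lucas reaches Orbis along 3 paths.
Via Cinder → Redfern: 70% × 17% × 15% = 1.785%.
Via Redfern: 6% × 15% = 0.9%.
Via Cinder: 70% × 7% = 4.9%.
Total: 1.785% + 0.9% + 4.9% = 7.585%.
Rounded: 7.59%.

7.59%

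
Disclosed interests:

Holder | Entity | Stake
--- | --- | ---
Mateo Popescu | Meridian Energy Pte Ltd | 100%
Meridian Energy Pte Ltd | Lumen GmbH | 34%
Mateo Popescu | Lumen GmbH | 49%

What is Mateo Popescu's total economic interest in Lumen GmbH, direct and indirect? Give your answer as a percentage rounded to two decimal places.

83.00%

Mateo reaches Lumen along 2 paths.
Direct stake: 49% = 49%.
Via Meridian: 100% × 34% = 34%.
Total: 49% + 34% = 83%.
Rounded: 83.00%.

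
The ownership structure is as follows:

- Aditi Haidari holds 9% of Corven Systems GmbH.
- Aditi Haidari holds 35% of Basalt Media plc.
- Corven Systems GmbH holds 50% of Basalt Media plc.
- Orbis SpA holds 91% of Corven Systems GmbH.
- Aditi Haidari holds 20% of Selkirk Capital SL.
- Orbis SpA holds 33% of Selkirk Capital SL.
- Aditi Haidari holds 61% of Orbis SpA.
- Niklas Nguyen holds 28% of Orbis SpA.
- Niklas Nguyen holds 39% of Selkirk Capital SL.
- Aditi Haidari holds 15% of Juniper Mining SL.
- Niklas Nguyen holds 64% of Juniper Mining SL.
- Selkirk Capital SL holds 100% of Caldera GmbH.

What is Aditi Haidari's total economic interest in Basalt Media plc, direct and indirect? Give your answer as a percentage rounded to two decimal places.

67.26%

Aditi reaches Basalt along 3 paths.
Direct stake: 35% = 35%.
Via Orbis → Corven: 61% × 91% × 50% = 27.755%.
Via Corven: 9% × 50% = 4.5%.
Total: 35% + 27.755% + 4.5% = 67.255%.
Rounded: 67.26%.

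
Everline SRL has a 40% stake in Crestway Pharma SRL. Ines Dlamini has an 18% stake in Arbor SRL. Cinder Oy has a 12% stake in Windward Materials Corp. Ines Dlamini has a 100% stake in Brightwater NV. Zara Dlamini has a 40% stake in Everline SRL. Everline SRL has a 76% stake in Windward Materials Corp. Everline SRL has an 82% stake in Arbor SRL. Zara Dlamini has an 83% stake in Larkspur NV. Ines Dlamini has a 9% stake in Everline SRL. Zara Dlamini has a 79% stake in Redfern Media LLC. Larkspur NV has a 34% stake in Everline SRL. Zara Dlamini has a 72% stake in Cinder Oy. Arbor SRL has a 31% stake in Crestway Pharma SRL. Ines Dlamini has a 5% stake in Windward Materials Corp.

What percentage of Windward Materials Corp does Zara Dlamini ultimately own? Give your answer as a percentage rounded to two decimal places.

Zara reaches Windward along 3 paths.
Via Cinder: 72% × 12% = 8.64%.
Via Larkspur → Everline: 83% × 34% × 76% = 21.4472%.
Via Everline: 40% × 76% = 30.4%.
Total: 8.64% + 21.4472% + 30.4% = 60.4872%.
Rounded: 60.49%.

60.49%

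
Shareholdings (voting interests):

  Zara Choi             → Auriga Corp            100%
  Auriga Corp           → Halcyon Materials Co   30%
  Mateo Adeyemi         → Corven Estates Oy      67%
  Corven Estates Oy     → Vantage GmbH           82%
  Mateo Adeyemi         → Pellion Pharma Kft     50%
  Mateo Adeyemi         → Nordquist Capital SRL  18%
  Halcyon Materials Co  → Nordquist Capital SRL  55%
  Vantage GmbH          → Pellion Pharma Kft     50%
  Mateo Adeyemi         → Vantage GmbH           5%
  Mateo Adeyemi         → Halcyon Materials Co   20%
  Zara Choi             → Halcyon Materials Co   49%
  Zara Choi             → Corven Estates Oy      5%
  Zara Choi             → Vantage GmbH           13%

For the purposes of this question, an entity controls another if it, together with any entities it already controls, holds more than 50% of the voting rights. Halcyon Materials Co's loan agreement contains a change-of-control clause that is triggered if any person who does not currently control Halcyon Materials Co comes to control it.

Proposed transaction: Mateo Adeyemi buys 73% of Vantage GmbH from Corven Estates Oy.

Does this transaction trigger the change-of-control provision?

The purchase adds only to Mateo's holdings (Corven's stake shrinks), so Mateo is the only person who could newly come to control Halcyon.
Mateo holds 67% of Corven, so Mateo controls Corven.
Mateo and Corven together hold 5% + 82% = 87% of Vantage, so Mateo controls Vantage.
Vantage and Mateo together hold 50% + 50% = 100% of Pellion, so Mateo controls Pellion.
In Halcyon, Mateo's side holds only 20%, not > 50%.
So before the transaction, Mateo does not control Halcyon.
After the purchase, Mateo's direct stake in Vantage rises to 5% + 73% = 78%, and Corven's stake falls to 9%.
Mateo and Corven together hold 78% + 9% = 87% of Vantage, so Mateo controls Vantage.
After the transaction, Mateo's side holds 20% of Halcyon, not > 50%, so Mateo still does not control Halcyon.
No new person acquires control, so the clause is not triggered.

No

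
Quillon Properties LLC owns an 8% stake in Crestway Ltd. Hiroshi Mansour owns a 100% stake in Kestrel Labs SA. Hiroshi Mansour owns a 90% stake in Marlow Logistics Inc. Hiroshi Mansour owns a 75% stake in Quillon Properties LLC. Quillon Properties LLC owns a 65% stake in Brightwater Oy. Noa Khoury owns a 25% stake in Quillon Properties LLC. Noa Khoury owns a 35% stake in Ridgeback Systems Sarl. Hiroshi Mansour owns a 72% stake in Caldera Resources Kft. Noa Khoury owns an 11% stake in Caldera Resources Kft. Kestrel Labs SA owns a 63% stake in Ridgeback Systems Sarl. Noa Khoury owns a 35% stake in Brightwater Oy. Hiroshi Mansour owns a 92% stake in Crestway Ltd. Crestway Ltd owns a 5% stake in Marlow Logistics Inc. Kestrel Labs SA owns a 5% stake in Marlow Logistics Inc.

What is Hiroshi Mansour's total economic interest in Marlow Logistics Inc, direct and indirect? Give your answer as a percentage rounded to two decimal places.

99.90%

Hiroshi reaches Marlow along 4 paths.
Via Kestrel: 100% × 5% = 5%.
Via Quillon → Crestway: 75% × 8% × 5% = 0.3%.
Via Crestway: 92% × 5% = 4.6%.
Direct stake: 90% = 90%.
Total: 5% + 0.3% + 4.6% + 90% = 99.9%.
Rounded: 99.90%.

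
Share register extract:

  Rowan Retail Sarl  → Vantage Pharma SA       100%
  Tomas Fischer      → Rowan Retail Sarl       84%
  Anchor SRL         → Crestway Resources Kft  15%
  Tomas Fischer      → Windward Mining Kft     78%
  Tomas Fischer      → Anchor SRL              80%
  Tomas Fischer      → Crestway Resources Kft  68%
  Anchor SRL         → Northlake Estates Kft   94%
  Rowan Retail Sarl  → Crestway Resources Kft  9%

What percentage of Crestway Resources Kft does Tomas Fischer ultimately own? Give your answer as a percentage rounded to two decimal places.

87.56%

Tomas reaches Crestway along 3 paths.
Via Anchor: 80% × 15% = 12%.
Direct stake: 68% = 68%.
Via Rowan: 84% × 9% = 7.56%.
Total: 12% + 68% + 7.56% = 87.56%.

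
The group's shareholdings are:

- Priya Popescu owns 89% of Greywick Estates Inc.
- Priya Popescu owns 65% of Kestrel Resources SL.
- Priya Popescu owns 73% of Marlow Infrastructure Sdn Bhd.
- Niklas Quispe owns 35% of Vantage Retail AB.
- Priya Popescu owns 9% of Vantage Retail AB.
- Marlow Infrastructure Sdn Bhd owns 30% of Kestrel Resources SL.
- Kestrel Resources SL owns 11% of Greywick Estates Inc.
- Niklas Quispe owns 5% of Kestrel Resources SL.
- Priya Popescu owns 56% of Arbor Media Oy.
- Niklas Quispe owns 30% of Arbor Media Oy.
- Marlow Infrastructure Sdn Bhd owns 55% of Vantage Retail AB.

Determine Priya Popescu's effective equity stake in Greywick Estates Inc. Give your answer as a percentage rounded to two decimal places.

98.56%

Priya reaches Greywick along 3 paths.
Via Kestrel: 65% × 11% = 7.15%.
Via Marlow → Kestrel: 73% × 30% × 11% = 2.409%.
Direct stake: 89% = 89%.
Total: 7.15% + 2.409% + 89% = 98.559%.
Rounded: 98.56%.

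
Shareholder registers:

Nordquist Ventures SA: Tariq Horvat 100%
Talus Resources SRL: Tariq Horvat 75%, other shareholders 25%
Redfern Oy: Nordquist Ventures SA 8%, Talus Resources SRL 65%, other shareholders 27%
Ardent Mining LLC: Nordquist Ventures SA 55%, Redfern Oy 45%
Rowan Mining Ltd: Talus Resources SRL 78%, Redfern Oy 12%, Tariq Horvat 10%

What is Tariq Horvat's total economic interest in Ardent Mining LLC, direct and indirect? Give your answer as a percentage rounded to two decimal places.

Tariq reaches Ardent along 3 paths.
Via Nordquist: 100% × 55% = 55%.
Via Nordquist → Redfern: 100% × 8% × 45% = 3.6%.
Via Talus → Redfern: 75% × 65% × 45% = 21.9375%.
Total: 55% + 3.6% + 21.9375% = 80.5375%.
Rounded: 80.54%.

80.54%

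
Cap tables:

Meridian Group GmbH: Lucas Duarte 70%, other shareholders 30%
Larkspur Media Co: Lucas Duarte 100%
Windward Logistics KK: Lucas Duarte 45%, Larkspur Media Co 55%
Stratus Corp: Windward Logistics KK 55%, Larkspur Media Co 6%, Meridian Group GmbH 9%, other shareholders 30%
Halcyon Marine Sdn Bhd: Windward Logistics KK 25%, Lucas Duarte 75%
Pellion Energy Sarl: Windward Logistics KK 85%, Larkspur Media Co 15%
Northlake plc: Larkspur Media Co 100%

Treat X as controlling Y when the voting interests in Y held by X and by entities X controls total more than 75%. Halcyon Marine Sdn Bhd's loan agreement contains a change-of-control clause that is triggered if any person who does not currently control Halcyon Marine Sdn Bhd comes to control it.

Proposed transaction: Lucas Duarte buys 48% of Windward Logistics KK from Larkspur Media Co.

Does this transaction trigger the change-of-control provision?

The purchase adds only to Lucas's holdings (Larkspur's stake shrinks), so Lucas is the only person who could newly come to control Halcyon.
Lucas holds 100% of Larkspur, so Lucas controls Larkspur.
Lucas and Larkspur together hold 45% + 55% = 100% of Windward, so Lucas controls Windward.
Windward and Lucas together hold 25% + 75% = 100% of Halcyon, so Lucas controls Halcyon.
So Lucas already controls Halcyon before the transaction.
After the purchase, Lucas's direct stake in Windward rises to 45% + 48% = 93%, and Larkspur's stake falls to 7%.
Lucas controlled Halcyon already, so this is not a new person acquiring control; every other person's position is unchanged or reduced.
No new person acquires control, so the clause is not triggered.

No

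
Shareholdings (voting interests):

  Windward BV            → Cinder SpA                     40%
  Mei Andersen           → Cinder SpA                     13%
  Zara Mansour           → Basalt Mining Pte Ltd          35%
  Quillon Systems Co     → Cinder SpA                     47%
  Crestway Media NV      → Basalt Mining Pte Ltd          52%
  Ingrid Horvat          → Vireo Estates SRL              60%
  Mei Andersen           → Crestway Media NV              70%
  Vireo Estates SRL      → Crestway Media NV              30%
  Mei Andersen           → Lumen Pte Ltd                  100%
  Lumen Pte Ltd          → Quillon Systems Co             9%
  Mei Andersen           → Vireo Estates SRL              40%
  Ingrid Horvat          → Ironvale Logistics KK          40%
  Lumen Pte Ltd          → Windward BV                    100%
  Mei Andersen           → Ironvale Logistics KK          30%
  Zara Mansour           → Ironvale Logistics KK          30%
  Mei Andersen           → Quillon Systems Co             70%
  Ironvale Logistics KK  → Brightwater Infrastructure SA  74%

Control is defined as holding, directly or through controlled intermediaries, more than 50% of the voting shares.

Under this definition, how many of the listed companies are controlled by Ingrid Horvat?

Ingrid holds 60% of Vireo, so Ingrid controls Vireo.
No other company's threshold is met.
Ingrid controls 1 company.

1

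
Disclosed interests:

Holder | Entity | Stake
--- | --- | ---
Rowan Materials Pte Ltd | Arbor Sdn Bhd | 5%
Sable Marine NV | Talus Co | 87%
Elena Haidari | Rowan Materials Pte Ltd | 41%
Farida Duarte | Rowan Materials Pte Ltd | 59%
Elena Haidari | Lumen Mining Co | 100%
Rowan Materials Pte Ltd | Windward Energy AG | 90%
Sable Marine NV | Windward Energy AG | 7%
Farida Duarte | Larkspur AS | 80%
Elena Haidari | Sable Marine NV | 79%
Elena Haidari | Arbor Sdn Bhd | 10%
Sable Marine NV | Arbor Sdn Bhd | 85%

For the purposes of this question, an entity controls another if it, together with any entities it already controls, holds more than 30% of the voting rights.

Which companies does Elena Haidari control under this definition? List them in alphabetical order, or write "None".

Elena holds 79% of Sable, so Elena controls Sable.
Elena holds 41% of Rowan, so Elena controls Rowan.
Sable and Elena and Rowan together hold 85% + 10% + 5% = 100% of Arbor, so Elena controls Arbor.
Sable holds 87% of Talus, so Elena controls Talus.
Elena holds 100% of Lumen, so Elena controls Lumen.
Rowan and Sable together hold 90% + 7% = 97% of Windward, so Elena controls Windward.
No other company's threshold is met.

Arbor Sdn Bhd, Lumen Mining Co, Rowan Materials Pte Ltd, Sable Marine NV, Talus Co, Windward Energy AG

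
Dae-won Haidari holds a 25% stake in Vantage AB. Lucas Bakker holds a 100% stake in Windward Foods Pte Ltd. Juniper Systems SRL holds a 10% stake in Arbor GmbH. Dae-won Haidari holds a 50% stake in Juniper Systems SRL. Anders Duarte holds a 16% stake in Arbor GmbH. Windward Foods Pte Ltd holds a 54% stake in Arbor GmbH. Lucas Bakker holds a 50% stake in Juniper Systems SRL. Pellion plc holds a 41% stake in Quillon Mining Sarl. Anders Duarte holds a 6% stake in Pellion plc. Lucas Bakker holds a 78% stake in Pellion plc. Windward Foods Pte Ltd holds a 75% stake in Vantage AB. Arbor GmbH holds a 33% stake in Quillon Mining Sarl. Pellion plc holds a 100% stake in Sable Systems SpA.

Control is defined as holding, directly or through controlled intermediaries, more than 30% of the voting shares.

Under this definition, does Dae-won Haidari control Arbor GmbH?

No

Dae-won holds 50% of Juniper, so Dae-won controls Juniper.
In Arbor, Dae-won's side holds only 10%, not > 30%.
So Dae-won does not control Arbor.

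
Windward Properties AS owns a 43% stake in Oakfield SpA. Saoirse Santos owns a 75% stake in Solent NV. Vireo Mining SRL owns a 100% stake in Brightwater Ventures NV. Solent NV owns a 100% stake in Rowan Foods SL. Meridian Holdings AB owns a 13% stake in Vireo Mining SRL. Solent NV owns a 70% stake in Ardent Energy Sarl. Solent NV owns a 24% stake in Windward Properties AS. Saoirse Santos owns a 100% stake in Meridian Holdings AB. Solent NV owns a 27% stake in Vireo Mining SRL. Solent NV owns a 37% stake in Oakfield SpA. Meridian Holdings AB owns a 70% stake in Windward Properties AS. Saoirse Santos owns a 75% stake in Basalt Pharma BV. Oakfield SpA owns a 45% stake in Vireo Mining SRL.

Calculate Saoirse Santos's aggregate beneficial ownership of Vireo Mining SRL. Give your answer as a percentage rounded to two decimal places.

62.77%

Saoirse reaches Vireo along 5 paths.
Via Solent: 75% × 27% = 20.25%.
Via Solent → Oakfield: 75% × 37% × 45% = 12.4875%.
Via Meridian → Windward → Oakfield: 100% × 70% × 43% × 45% = 13.545%.
Via Solent → Windward → Oakfield: 75% × 24% × 43% × 45% = 3.483%.
Via Meridian: 100% × 13% = 13%.
Total: 20.25% + 12.4875% + 13.545% + 3.483% + 13% = 62.7655%.
Rounded: 62.77%.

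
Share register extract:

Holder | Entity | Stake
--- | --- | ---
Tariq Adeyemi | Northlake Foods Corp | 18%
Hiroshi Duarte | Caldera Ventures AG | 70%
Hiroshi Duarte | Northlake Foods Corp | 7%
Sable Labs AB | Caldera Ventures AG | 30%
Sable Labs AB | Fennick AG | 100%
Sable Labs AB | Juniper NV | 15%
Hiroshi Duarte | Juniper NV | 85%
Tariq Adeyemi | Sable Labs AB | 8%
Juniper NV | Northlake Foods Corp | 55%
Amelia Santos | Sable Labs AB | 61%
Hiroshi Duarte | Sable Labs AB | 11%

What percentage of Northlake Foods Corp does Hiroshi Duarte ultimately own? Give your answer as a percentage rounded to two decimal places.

54.66%

Hiroshi reaches Northlake along 3 paths.
Via Juniper: 85% × 55% = 46.75%.
Via Sable → Juniper: 11% × 15% × 55% = 0.9075%.
Direct stake: 7% = 7%.
Total: 46.75% + 0.9075% + 7% = 54.6575%.
Rounded: 54.66%.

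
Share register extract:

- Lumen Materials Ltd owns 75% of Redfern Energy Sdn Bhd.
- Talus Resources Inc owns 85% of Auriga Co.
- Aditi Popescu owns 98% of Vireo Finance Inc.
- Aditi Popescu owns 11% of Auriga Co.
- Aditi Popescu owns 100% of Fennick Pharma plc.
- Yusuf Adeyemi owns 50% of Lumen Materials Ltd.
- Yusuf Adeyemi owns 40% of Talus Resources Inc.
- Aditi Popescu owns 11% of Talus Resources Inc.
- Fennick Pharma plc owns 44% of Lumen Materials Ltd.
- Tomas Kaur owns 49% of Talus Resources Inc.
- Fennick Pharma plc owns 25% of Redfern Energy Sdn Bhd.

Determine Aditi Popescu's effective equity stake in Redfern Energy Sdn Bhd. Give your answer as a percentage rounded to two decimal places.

Aditi reaches Redfern along 2 paths.
Via Fennick: 100% × 25% = 25%.
Via Fennick → Lumen: 100% × 44% × 75% = 33%.
Total: 25% + 33% = 58%.
Rounded: 58.00%.

58.00%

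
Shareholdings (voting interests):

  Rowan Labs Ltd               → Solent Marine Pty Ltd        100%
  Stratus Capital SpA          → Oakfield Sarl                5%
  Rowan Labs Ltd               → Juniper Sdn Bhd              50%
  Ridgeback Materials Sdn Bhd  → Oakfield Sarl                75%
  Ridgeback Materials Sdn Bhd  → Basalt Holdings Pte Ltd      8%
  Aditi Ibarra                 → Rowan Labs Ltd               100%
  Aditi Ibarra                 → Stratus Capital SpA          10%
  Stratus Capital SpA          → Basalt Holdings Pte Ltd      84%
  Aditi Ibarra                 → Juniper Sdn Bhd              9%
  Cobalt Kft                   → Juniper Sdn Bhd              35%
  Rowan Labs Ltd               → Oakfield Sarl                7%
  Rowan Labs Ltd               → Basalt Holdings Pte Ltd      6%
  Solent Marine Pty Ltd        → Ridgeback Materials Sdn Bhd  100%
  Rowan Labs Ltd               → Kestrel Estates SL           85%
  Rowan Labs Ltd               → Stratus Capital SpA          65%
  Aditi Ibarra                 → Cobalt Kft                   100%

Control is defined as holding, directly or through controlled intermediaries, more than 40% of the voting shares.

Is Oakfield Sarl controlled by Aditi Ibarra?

Aditi holds 100% of Rowan, so Aditi controls Rowan.
Rowan holds 100% of Solent, so Aditi controls Solent.
Solent holds 100% of Ridgeback, so Aditi controls Ridgeback.
Rowan and Aditi together hold 65% + 10% = 75% of Stratus, so Aditi controls Stratus.
Stratus and Rowan and Ridgeback together hold 5% + 7% + 75% = 87% of Oakfield, so Aditi controls Oakfield.

Yes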